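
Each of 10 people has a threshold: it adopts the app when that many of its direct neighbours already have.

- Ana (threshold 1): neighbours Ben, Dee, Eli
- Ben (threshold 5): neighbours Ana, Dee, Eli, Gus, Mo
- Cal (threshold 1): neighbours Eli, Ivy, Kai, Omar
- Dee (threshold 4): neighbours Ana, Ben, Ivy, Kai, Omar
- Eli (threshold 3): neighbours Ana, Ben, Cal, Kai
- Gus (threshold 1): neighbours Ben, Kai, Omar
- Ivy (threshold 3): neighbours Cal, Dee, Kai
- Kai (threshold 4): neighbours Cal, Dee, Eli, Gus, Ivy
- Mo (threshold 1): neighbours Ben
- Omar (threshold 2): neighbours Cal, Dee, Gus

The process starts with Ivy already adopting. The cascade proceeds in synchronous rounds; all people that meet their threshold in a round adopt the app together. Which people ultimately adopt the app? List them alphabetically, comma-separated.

Cal, Ivy

Round 1 — Ivy adopts the app (initial).
Round 2 — checking thresholds:
  Cal: 1 of 4 neighbours ≥ 1, adopts the app.
  Dee: 1 of 5 neighbours < 4, below threshold.
  Kai: 1 of 5 neighbours < 4, below threshold.
Round 3 — no new adoptions; cascade stops.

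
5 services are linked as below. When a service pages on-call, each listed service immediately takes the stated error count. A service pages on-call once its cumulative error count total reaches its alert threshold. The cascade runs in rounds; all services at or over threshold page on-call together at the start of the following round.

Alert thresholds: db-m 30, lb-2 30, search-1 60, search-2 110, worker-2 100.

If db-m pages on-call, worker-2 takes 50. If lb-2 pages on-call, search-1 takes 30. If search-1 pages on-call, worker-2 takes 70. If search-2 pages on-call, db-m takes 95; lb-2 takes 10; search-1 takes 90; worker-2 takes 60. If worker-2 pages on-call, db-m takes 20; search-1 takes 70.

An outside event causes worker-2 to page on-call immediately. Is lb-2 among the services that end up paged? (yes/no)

no

Round 1 — worker-2 pages on-call (initial).
  db-m: +20 → 20 < 30
  search-1: +70 → 70 ≥ 60
Round 2 — search-1 pages on-call.
No further pages.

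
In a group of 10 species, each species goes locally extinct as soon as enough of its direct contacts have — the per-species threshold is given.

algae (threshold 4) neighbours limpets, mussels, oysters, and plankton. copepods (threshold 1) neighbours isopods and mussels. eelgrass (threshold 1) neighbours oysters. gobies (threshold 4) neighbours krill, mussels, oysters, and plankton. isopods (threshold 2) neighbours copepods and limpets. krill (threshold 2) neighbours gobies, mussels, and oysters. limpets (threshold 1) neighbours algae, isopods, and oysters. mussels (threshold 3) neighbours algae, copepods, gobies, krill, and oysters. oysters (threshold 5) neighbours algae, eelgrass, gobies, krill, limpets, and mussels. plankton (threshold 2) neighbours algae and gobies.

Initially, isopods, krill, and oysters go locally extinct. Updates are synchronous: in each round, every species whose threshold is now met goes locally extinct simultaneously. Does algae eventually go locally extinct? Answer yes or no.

Round 1 — isopods, krill, oysters go locally extinct (initial).
Round 2 — checking thresholds:
  algae: 1 of 4 neighbours < 4, holds.
  copepods: 1 of 2 neighbours ≥ 1, goes locally extinct.
  eelgrass: 1 of 1 neighbours ≥ 1, goes locally extinct.
  gobies: 2 of 4 neighbours < 4, holds.
  limpets: 2 of 3 neighbours ≥ 1, goes locally extinct.
  mussels: 2 of 5 neighbours < 3, holds.
Round 3 — checking thresholds:
  algae: 2 of 4 neighbours < 4, holds.
  gobies: 2 of 4 neighbours < 4, holds.
  mussels: 3 of 5 neighbours ≥ 3, goes locally extinct.
Round 4 — no new extinctions; cascade stops.

no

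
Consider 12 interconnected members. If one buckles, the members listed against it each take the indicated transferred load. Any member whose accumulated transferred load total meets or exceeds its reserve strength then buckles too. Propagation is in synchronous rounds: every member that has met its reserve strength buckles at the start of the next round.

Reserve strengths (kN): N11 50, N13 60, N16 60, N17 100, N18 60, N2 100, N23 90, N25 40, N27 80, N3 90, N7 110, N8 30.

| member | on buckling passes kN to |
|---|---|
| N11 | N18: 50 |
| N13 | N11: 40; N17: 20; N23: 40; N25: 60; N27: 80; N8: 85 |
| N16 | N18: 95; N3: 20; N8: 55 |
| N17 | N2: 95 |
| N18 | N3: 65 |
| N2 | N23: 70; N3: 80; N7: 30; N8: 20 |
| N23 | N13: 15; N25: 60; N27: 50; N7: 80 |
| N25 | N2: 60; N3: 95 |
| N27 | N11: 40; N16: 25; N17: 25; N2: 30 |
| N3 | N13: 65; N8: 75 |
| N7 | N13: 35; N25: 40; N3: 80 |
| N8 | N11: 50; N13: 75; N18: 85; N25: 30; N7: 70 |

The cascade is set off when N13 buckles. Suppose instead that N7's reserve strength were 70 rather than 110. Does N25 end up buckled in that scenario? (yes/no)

With N7's reserve strength at 70:
Round 1 — N13 buckles (initial).
  N11: +40 → 40 < 50
  N17: +20 → 20 < 100
  N23: +40 → 40 < 90
  N25: +60 → 60 ≥ 40
  N27: +80 → 80 ≥ 80
  N8: +85 → 85 ≥ 30
Round 2 — N25, N27, N8 buckle.
  N11: +40+50 → 130 ≥ 50
  N16: +25 → 25 < 60
  N17: +25 → 45 < 100
  N18: +85 → 85 ≥ 60
  N2: +60+30 → 90 < 100
  N3: +95 → 95 ≥ 90
  N7: +70 → 70 ≥ 70
Round 3 — N11, N18, N3, N7 buckle.
No further bucklings.

yes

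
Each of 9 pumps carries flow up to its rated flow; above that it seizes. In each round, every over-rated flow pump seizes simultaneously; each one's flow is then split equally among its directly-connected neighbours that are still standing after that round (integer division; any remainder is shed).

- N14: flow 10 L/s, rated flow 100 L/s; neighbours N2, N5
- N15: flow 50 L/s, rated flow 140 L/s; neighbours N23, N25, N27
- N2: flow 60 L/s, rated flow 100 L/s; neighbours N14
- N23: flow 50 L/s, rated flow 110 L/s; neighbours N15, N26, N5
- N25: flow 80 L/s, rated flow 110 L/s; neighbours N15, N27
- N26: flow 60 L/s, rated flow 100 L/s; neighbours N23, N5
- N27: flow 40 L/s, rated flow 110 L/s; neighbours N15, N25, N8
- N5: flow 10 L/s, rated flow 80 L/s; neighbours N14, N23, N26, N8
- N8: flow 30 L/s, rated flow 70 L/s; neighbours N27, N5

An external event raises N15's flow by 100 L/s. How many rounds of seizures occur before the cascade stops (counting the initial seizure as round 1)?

Round 1 — N15 at 150 > 140. N15 seizes.
  N15 sheds 150 L/s to N23, N25, N27: 50 each.
    N23: 50+50 = 100 ≤ 110
    N25: 80+50 = 130 > 110
    N27: 40+50 = 90 ≤ 110
Round 2 — N25 seizes.
  N25 sheds 130 L/s to N27: 130 each.
    N27: 90+130 = 220 > 110
Round 3 — N27 seizes.
  N27 sheds 220 L/s to N8: 220 each.
    N8: 30+220 = 250 > 70
Round 4 — N8 seizes.
  N8 sheds 250 L/s to N5: 250 each.
    N5: 10+250 = 260 > 80
Round 5 — N5 seizes.
  N5 sheds 260 L/s to N14, N23, N26: 86 each (2 lost).
    N14: 10+86 = 96 ≤ 100
    N23: 100+86 = 186 > 110
    N26: 60+86 = 146 > 100
Round 6 — N23, N26 seize.
  N23 sheds 186 L/s: no online neighbours, lost.
  N26 sheds 146 L/s: no online neighbours, lost.
No further seizures.

6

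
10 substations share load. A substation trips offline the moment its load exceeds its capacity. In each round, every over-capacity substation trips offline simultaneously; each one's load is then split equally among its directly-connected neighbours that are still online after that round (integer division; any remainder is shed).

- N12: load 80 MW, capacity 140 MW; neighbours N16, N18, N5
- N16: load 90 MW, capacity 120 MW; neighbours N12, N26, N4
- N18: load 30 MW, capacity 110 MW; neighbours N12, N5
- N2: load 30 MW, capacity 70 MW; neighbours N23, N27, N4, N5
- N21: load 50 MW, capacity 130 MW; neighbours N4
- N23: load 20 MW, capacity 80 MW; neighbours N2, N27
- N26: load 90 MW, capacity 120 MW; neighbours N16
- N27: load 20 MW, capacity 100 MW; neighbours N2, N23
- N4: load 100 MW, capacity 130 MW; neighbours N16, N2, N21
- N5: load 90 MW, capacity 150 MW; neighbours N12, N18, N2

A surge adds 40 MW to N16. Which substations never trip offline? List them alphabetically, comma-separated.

N12, N18, N21, N23, N27, N5

Round 1 — N16 at 130 > 120. N16 trips offline.
  N16 sheds 130 MW to N12, N26, N4: 43 each (1 lost).
    N12: 80+43 = 123 ≤ 140
    N26: 90+43 = 133 > 120
    N4: 100+43 = 143 > 130
Round 2 — N26, N4 trip offline.
  N26 sheds 133 MW: no online neighbours, lost.
  N4 sheds 143 MW to N2, N21: 71 each (1 lost).
    N2: 30+71 = 101 > 70
    N21: 50+71 = 121 ≤ 130
Round 3 — N2 trips offline.
  N2 sheds 101 MW to N23, N27, N5: 33 each (2 lost).
    N23: 20+33 = 53 ≤ 80
    N27: 20+33 = 53 ≤ 100
    N5: 90+33 = 123 ≤ 150
No further trips.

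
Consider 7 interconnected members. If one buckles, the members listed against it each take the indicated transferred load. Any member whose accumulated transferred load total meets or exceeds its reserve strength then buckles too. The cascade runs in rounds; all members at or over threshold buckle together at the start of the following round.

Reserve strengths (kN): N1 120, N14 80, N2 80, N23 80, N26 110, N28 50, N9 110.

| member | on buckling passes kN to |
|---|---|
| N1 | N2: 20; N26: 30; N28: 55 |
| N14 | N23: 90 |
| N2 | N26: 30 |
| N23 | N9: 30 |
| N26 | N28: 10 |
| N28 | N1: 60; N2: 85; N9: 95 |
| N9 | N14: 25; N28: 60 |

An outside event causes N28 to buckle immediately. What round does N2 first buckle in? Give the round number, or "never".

Round 1 — N28 buckles (initial).
  N1: +60 → 60 < 120
  N2: +85 → 85 ≥ 80
  N9: +95 → 95 < 110
Round 2 — N2 buckles.
  N26: +30 → 30 < 110
No further bucklings.

2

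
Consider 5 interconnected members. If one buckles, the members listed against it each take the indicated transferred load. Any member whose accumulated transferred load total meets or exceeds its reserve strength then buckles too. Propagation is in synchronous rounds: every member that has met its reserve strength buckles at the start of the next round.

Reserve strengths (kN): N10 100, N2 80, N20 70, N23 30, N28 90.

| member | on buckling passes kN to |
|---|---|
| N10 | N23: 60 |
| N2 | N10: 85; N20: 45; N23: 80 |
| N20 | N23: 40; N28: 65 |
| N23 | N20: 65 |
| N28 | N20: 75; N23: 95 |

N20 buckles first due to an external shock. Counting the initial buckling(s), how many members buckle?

2

Round 1 — N20 buckles (initial).
  N23: +40 → 40 ≥ 30
  N28: +65 → 65 < 90
Round 2 — N23 buckles.
No further bucklings.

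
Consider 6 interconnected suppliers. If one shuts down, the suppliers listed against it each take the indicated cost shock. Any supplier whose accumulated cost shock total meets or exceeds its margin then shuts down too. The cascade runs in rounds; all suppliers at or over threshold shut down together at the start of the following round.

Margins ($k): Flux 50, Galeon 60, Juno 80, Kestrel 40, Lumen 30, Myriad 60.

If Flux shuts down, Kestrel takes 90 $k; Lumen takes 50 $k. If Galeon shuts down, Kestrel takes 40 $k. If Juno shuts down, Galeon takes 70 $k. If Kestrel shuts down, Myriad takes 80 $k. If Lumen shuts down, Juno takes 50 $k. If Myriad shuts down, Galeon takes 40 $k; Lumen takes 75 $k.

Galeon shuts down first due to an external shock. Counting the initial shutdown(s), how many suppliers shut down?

Round 1 — Galeon shuts down (initial).
  Kestrel: +40 → 40 ≥ 40
Round 2 — Kestrel shuts down.
  Myriad: +80 → 80 ≥ 60
Round 3 — Myriad shuts down.
  Lumen: +75 → 75 ≥ 30
Round 4 — Lumen shuts down.
  Juno: +50 → 50 < 80
No further shutdowns.

4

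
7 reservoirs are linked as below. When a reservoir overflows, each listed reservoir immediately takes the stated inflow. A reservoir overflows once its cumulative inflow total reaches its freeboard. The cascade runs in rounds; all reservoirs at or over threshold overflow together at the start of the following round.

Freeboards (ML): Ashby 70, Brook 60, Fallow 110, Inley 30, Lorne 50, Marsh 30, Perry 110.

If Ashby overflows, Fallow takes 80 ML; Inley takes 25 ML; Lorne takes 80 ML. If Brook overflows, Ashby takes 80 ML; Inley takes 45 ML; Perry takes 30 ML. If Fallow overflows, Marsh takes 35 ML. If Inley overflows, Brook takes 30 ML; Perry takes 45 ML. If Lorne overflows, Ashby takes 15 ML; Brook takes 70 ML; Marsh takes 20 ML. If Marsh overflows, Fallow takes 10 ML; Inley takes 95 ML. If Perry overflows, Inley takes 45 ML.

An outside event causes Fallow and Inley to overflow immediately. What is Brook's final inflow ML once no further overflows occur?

Round 1 — Fallow, Inley overflow (initial).
  Brook: +30 → 30 < 60
  Marsh: +35 → 35 ≥ 30
  Perry: +45 → 45 < 110
Round 2 — Marsh overflows.
No further overflows.

30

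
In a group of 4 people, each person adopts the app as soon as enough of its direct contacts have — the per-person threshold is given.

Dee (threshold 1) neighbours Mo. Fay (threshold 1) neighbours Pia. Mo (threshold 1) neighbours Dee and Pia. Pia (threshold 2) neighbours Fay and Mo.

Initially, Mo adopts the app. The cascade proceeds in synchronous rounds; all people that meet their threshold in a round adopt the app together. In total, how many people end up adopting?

2

Round 1 — Mo adopts the app (initial).
Round 2 — checking thresholds:
  Dee: 1 of 1 neighbours ≥ 1, adopts the app.
  Pia: 1 of 2 neighbours < 2, below threshold.
Round 3 — no new adoptions; cascade stops.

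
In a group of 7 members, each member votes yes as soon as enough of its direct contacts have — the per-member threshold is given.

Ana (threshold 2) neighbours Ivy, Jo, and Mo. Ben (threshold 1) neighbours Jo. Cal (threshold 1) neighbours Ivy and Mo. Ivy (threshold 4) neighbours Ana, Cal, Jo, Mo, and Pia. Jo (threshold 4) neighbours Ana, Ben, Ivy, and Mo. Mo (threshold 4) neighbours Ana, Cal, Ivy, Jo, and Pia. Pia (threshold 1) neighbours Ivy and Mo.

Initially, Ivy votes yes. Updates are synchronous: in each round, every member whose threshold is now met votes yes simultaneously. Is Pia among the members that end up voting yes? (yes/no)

Round 1 — Ivy votes yes (initial).
Round 2 — checking thresholds:
  Ana: 1 of 3 neighbours < 2, below threshold.
  Cal: 1 of 2 neighbours ≥ 1, votes yes.
  Jo: 1 of 4 neighbours < 4, below threshold.
  Mo: 1 of 5 neighbours < 4, below threshold.
  Pia: 1 of 2 neighbours ≥ 1, votes yes.
Round 3 — no new yes votes; cascade stops.

yes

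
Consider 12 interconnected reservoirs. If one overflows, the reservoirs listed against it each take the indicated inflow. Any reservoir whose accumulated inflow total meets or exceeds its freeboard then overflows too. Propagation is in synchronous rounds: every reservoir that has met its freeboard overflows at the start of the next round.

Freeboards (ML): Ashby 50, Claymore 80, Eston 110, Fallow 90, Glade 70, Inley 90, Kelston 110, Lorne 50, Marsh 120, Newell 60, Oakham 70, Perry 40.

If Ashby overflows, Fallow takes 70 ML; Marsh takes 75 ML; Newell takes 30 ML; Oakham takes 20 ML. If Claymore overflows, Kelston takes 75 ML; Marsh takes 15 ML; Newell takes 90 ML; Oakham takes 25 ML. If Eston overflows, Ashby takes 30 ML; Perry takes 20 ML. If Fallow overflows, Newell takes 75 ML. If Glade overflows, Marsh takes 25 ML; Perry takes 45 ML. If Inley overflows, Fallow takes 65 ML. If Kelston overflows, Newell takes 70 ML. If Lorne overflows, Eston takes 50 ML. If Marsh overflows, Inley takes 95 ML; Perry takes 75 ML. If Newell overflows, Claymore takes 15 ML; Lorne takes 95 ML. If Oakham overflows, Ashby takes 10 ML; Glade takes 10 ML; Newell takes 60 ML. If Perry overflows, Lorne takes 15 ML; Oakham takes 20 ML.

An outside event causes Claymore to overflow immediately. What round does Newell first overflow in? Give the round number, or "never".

Round 1 — Claymore overflows (initial).
  Kelston: +75 → 75 < 110
  Marsh: +15 → 15 < 120
  Newell: +90 → 90 ≥ 60
  Oakham: +25 → 25 < 70
Round 2 — Newell overflows.
  Lorne: +95 → 95 ≥ 50
Round 3 — Lorne overflows.
  Eston: +50 → 50 < 110
No further overflows.

2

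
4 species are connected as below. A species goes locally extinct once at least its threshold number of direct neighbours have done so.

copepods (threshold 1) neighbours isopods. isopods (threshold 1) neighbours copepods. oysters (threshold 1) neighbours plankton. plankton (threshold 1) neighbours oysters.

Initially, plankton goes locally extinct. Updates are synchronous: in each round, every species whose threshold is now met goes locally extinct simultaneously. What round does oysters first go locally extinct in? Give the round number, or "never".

Round 1 — plankton goes locally extinct (initial).
Round 2 — checking thresholds:
  oysters: 1 of 1 neighbours ≥ 1, goes locally extinct.
Round 3 — no new extinctions; cascade stops.

2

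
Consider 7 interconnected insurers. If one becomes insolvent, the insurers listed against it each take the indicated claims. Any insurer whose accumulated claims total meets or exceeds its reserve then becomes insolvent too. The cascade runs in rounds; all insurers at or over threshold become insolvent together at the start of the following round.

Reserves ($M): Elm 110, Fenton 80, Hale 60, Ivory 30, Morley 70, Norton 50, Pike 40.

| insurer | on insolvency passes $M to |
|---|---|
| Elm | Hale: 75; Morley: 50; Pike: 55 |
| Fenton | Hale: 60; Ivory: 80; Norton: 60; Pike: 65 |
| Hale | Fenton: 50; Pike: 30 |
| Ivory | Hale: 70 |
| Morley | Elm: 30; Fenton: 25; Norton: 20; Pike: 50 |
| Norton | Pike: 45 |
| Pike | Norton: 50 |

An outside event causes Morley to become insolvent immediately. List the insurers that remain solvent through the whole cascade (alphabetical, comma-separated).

Elm, Fenton, Hale, Ivory

Round 1 — Morley becomes insolvent (initial).
  Elm: +30 → 30 < 110
  Fenton: +25 → 25 < 80
  Norton: +20 → 20 < 50
  Pike: +50 → 50 ≥ 40
Round 2 — Pike becomes insolvent.
  Norton: +50 → 70 ≥ 50
Round 3 — Norton becomes insolvent.
No further insolvencies.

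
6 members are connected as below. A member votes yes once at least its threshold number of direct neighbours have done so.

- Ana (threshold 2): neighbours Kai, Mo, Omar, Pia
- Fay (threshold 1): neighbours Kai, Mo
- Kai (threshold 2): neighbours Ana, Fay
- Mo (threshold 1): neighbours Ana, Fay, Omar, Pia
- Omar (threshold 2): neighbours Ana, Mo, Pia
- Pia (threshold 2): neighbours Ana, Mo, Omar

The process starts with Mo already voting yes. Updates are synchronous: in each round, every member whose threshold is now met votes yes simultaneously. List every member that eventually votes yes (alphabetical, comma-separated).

Fay, Mo

Round 1 — Mo votes yes (initial).
Round 2 — checking thresholds:
  Ana: 1 of 4 neighbours < 2, below threshold.
  Fay: 1 of 2 neighbours ≥ 1, votes yes.
  Omar: 1 of 3 neighbours < 2, below threshold.
  Pia: 1 of 3 neighbours < 2, below threshold.
Round 3 — no new yes votes; cascade stops.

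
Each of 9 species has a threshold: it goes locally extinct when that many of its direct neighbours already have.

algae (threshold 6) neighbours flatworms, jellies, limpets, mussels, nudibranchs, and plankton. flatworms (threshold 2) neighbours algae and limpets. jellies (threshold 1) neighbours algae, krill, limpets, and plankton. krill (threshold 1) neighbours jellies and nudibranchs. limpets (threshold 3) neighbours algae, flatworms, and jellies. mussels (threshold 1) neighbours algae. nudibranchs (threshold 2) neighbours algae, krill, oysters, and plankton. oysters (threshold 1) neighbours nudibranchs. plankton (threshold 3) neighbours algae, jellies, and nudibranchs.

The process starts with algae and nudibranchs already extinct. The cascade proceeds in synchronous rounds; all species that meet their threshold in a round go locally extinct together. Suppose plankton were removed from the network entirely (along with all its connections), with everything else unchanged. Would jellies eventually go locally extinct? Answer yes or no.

yes

With plankton removed:
Round 1 — algae, nudibranchs go locally extinct (initial).
Round 2 — checking thresholds:
  flatworms: 1 of 2 neighbours < 2, not yet.
  jellies: 1 of 3 neighbours ≥ 1, goes locally extinct.
  krill: 1 of 2 neighbours ≥ 1, goes locally extinct.
  limpets: 1 of 3 neighbours < 3, not yet.
  mussels: 1 of 1 neighbours ≥ 1, goes locally extinct.
  oysters: 1 of 1 neighbours ≥ 1, goes locally extinct.
Round 3 — no new extinctions; cascade stops.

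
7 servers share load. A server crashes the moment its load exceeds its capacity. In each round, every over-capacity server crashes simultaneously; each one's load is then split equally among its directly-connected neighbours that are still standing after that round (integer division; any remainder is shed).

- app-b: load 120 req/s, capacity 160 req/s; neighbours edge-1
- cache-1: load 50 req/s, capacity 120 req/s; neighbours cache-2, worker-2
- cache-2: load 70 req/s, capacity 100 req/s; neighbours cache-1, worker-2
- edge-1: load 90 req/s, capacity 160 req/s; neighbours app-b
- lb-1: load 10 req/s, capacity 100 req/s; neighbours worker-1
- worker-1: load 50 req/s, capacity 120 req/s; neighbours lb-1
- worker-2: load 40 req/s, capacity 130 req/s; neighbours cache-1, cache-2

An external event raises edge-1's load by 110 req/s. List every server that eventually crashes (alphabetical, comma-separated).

Round 1 — edge-1 at 200 > 160. edge-1 crashes.
  edge-1 sheds 200 req/s to app-b: 200 each.
    app-b: 120+200 = 320 > 160
Round 2 — app-b crashes.
  app-b sheds 320 req/s: no online neighbours, lost.
No further crashes.

app-b, edge-1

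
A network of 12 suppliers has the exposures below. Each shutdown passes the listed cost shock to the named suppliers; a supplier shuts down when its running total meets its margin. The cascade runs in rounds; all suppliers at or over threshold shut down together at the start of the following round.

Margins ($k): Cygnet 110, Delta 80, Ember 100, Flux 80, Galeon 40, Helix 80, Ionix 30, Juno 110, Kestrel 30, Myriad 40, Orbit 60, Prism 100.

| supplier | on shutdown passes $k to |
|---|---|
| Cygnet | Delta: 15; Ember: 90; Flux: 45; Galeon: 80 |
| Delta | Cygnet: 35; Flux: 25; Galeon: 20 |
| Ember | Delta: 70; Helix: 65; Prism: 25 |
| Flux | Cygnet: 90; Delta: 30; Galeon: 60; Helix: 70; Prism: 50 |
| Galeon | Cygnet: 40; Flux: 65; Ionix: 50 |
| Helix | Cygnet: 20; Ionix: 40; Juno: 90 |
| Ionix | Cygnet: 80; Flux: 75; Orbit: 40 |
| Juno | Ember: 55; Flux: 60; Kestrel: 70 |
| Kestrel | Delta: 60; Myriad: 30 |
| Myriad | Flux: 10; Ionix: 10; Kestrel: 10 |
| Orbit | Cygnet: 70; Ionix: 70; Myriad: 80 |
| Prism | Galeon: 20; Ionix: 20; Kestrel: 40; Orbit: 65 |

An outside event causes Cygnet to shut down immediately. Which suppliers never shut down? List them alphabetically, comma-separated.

Delta, Ember, Helix, Juno, Kestrel, Myriad, Orbit, Prism

Round 1 — Cygnet shuts down (initial).
  Delta: +15 → 15 < 80
  Ember: +90 → 90 < 100
  Flux: +45 → 45 < 80
  Galeon: +80 → 80 ≥ 40
Round 2 — Galeon shuts down.
  Flux: +65 → 110 ≥ 80
  Ionix: +50 → 50 ≥ 30
Round 3 — Flux, Ionix shut down.
  Delta: +30 → 45 < 80
  Helix: +70 → 70 < 80
  Orbit: +40 → 40 < 60
  Prism: +50 → 50 < 100
No further shutdowns.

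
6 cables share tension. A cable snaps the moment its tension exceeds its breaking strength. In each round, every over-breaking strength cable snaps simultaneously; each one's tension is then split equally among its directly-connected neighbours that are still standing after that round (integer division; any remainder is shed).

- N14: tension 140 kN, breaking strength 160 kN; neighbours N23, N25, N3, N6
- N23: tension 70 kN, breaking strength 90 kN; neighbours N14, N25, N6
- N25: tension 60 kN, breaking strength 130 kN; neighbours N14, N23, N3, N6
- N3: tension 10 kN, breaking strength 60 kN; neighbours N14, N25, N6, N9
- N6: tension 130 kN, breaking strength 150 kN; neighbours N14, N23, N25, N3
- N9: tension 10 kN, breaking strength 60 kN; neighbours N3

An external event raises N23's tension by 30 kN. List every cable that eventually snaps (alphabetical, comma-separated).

Round 1 — N23 at 100 > 90. N23 snaps.
  N23 sheds 100 kN to N14, N25, N6: 33 each (1 lost).
    N14: 140+33 = 173 > 160
    N25: 60+33 = 93 ≤ 130
    N6: 130+33 = 163 > 150
Round 2 — N14, N6 snap.
  N14 sheds 173 kN to N25, N3: 86 each (1 lost).
    N25: 93+86 = 179 > 130
    N3: 10+86 = 96 > 60
  N6 sheds 163 kN to N25, N3: 81 each (1 lost).
    N25: 179+81 = 260 > 130
    N3: 96+81 = 177 > 60
Round 3 — N25, N3 snap.
  N25 sheds 260 kN: no online neighbours, lost.
  N3 sheds 177 kN to N9: 177 each.
    N9: 10+177 = 187 > 60
Round 4 — N9 snaps.
  N9 sheds 187 kN: no online neighbours, lost.
No further breaks.

N14, N23, N25, N3, N6, N9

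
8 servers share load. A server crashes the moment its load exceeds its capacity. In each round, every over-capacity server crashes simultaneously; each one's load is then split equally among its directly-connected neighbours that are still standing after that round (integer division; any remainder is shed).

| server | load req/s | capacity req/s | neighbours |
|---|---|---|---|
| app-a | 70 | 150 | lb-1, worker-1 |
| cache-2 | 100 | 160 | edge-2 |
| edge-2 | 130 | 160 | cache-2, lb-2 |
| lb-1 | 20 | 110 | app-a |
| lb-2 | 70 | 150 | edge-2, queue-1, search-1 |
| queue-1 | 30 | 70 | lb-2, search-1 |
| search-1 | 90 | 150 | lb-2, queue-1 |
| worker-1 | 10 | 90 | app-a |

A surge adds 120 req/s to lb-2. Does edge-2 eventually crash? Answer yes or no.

Round 1 — lb-2 at 190 > 150. lb-2 crashes.
  lb-2 sheds 190 req/s to edge-2, queue-1, search-1: 63 each (1 lost).
    edge-2: 130+63 = 193 > 160
    queue-1: 30+63 = 93 > 70
    search-1: 90+63 = 153 > 150
Round 2 — edge-2, queue-1, search-1 crash.
  edge-2 sheds 193 req/s to cache-2: 193 each.
    cache-2: 100+193 = 293 > 160
  queue-1 sheds 93 req/s: no online neighbours, lost.
  search-1 sheds 153 req/s: no online neighbours, lost.
Round 3 — cache-2 crashes.
  cache-2 sheds 293 req/s: no online neighbours, lost.
No further crashes.

yes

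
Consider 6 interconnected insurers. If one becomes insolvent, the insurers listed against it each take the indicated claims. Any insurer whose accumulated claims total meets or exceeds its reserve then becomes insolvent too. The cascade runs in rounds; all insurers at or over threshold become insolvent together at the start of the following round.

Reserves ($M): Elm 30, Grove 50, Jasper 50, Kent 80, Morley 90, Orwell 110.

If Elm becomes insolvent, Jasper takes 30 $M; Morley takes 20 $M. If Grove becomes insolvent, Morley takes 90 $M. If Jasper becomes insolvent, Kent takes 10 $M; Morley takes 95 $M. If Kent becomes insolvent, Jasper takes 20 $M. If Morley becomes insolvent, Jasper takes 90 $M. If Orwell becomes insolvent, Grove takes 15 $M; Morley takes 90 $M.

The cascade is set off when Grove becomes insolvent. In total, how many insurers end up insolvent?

3

Round 1 — Grove becomes insolvent (initial).
  Morley: +90 → 90 ≥ 90
Round 2 — Morley becomes insolvent.
  Jasper: +90 → 90 ≥ 50
Round 3 — Jasper becomes insolvent.
  Kent: +10 → 10 < 80
No further insolvencies.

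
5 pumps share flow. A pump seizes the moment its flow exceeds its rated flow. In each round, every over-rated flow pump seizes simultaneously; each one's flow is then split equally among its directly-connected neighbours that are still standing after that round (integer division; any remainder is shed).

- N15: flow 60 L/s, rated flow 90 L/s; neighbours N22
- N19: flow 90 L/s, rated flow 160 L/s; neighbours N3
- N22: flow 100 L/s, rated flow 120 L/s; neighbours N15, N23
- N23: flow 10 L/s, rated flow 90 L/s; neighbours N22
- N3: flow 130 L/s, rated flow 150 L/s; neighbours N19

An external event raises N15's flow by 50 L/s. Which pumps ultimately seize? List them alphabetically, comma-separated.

N15, N22, N23

Round 1 — N15 at 110 > 90. N15 seizes.
  N15 sheds 110 L/s to N22: 110 each.
    N22: 100+110 = 210 > 120
Round 2 — N22 seizes.
  N22 sheds 210 L/s to N23: 210 each.
    N23: 10+210 = 220 > 90
Round 3 — N23 seizes.
  N23 sheds 220 L/s: no online neighbours, lost.
No further seizures.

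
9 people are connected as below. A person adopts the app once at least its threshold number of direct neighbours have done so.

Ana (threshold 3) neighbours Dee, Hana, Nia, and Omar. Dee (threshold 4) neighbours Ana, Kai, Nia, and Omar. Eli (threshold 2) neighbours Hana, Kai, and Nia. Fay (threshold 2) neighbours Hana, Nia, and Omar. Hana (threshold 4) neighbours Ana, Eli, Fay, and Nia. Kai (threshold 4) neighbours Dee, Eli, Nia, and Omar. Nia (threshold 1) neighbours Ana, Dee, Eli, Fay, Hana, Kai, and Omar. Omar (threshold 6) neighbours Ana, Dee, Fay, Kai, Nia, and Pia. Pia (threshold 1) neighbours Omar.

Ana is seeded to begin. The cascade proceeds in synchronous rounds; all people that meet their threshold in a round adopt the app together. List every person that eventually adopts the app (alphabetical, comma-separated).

Round 1 — Ana adopts the app (initial).
Round 2 — checking thresholds:
  Dee: 1 of 4 neighbours < 4, not yet.
  Hana: 1 of 4 neighbours < 4, not yet.
  Nia: 1 of 7 neighbours ≥ 1, adopts the app.
  Omar: 1 of 6 neighbours < 6, not yet.
Round 3 — no new adoptions; cascade stops.

Ana, Nia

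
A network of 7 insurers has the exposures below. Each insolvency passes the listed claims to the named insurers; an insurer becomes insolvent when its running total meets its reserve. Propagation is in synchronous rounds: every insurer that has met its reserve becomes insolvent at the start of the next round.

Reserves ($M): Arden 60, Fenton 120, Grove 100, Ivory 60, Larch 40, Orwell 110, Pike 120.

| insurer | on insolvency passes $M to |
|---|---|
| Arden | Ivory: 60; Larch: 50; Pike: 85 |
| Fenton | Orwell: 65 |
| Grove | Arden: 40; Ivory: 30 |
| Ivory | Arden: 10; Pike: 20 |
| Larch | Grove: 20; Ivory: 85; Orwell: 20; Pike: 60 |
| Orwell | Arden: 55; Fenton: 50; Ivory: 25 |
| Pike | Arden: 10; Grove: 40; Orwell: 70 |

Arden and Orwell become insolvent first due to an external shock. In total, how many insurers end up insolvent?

Round 1 — Arden, Orwell become insolvent (initial).
  Fenton: +50 → 50 < 120
  Ivory: +60+25 → 85 ≥ 60
  Larch: +50 → 50 ≥ 40
  Pike: +85 → 85 < 120
Round 2 — Ivory, Larch become insolvent.
  Grove: +20 → 20 < 100
  Pike: +20+60 → 165 ≥ 120
Round 3 — Pike becomes insolvent.
  Grove: +40 → 60 < 100
No further insolvencies.

5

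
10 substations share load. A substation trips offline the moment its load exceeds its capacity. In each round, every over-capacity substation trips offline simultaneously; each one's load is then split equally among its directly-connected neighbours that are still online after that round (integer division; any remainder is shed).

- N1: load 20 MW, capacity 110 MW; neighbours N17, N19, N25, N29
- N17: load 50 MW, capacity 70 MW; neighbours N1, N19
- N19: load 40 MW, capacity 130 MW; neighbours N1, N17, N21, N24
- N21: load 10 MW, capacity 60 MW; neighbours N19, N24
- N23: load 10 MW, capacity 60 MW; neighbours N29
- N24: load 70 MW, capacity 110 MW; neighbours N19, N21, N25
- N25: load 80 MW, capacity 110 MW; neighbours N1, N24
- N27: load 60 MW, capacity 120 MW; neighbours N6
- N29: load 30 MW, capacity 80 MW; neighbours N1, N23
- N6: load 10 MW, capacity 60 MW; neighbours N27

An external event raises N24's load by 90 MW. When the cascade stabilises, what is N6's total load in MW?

10

Round 1 — N24 at 160 > 110. N24 trips offline.
  N24 sheds 160 MW to N19, N21, N25: 53 each (1 lost).
    N19: 40+53 = 93 ≤ 130
    N21: 10+53 = 63 > 60
    N25: 80+53 = 133 > 110
Round 2 — N21, N25 trip offline.
  N21 sheds 63 MW to N19: 63 each.
    N19: 93+63 = 156 > 130
  N25 sheds 133 MW to N1: 133 each.
    N1: 20+133 = 153 > 110
Round 3 — N1, N19 trip offline.
  N1 sheds 153 MW to N17, N29: 76 each (1 lost).
    N17: 50+76 = 126 > 70
    N29: 30+76 = 106 > 80
  N19 sheds 156 MW to N17: 156 each.
    N17: 126+156 = 282 > 70
Round 4 — N17, N29 trip offline.
  N17 sheds 282 MW: no online neighbours, lost.
  N29 sheds 106 MW to N23: 106 each.
    N23: 10+106 = 116 > 60
Round 5 — N23 trips offline.
  N23 sheds 116 MW: no online neighbours, lost.
No further trips.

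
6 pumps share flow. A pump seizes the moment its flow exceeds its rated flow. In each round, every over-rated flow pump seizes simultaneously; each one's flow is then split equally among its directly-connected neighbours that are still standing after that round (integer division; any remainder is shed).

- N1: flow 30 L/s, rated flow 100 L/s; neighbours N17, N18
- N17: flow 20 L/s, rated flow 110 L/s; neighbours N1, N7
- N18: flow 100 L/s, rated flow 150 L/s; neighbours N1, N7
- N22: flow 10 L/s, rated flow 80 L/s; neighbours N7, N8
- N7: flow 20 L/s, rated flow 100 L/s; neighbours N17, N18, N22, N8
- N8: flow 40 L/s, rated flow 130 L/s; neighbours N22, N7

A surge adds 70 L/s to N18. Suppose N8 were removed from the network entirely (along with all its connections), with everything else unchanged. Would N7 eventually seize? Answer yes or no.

With N8 removed:
Round 1 — N18 at 170 > 150. N18 seizes.
  N18 sheds 170 L/s to N1, N7: 85 each.
    N1: 30+85 = 115 > 100
    N7: 20+85 = 105 > 100
Round 2 — N1, N7 seize.
  N1 sheds 115 L/s to N17: 115 each.
    N17: 20+115 = 135 > 110
  N7 sheds 105 L/s to N17, N22: 52 each (1 lost).
    N17: 135+52 = 187 > 110
    N22: 10+52 = 62 ≤ 80
Round 3 — N17 seizes.
  N17 sheds 187 L/s: no online neighbours, lost.
No further seizures.

yes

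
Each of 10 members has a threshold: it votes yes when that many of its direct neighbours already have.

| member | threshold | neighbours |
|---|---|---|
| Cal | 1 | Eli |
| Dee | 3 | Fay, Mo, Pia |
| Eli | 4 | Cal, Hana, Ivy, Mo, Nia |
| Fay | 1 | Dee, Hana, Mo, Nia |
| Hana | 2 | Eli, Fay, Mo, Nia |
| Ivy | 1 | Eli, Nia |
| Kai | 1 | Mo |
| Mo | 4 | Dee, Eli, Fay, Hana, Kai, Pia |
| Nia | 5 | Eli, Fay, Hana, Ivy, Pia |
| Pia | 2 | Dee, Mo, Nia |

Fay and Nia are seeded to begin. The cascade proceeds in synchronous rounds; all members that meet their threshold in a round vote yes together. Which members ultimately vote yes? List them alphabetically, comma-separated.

Round 1 — Fay, Nia vote yes (initial).
Round 2 — checking thresholds:
  Dee: 1 of 3 neighbours < 3, holds.
  Eli: 1 of 5 neighbours < 4, holds.
  Hana: 2 of 4 neighbours ≥ 2, votes yes.
  Ivy: 1 of 2 neighbours ≥ 1, votes yes.
  Mo: 1 of 6 neighbours < 4, holds.
  Pia: 1 of 3 neighbours < 2, holds.
Round 3 — no new yes votes; cascade stops.

Fay, Hana, Ivy, Nia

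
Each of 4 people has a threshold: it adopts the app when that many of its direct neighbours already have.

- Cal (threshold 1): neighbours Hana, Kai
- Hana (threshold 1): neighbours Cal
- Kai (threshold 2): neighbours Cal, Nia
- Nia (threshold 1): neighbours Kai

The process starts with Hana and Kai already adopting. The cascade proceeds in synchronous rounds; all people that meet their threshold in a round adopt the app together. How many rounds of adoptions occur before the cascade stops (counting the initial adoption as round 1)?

Round 1 — Hana, Kai adopt the app (initial).
Round 2 — checking thresholds:
  Cal: 2 of 2 neighbours ≥ 1, adopts the app.
  Nia: 1 of 1 neighbours ≥ 1, adopts the app.
Round 3 — no new adoptions; cascade stops.

2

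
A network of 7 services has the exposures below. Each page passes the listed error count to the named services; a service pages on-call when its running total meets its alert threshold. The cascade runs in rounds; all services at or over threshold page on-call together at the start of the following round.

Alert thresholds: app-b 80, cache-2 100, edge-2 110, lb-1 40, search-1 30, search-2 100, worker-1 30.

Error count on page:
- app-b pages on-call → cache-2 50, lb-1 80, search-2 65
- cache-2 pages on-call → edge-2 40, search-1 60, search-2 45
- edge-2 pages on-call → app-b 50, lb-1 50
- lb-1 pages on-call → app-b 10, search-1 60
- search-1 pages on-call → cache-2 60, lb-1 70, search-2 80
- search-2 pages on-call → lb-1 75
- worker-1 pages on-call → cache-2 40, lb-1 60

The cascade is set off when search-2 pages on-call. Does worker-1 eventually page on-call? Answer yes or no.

Round 1 — search-2 pages on-call (initial).
  lb-1: +75 → 75 ≥ 40
Round 2 — lb-1 pages on-call.
  app-b: +10 → 10 < 80
  search-1: +60 → 60 ≥ 30
Round 3 — search-1 pages on-call.
  cache-2: +60 → 60 < 100
No further pages.

no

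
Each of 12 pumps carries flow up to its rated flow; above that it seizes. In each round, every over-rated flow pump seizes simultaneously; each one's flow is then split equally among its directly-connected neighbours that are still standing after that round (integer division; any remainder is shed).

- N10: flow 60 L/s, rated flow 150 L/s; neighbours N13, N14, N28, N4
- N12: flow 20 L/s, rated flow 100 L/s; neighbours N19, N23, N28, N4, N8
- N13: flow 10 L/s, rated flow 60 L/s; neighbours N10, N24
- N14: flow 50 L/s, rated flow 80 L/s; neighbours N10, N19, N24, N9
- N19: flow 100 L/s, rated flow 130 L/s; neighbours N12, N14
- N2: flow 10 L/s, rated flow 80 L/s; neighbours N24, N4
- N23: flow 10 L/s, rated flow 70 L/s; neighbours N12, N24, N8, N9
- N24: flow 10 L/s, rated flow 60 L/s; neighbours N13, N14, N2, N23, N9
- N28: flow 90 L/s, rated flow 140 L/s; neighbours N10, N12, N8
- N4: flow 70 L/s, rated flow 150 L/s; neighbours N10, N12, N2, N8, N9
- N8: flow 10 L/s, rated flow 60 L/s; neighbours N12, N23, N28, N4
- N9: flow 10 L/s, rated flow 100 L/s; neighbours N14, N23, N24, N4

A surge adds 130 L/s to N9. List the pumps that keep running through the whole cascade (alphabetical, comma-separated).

N10, N12, N13, N19, N2, N23, N28, N4, N8

Round 1 — N9 at 140 > 100. N9 seizes.
  N9 sheds 140 L/s to N14, N23, N24, N4: 35 each.
    N14: 50+35 = 85 > 80
    N23: 10+35 = 45 ≤ 70
    N24: 10+35 = 45 ≤ 60
    N4: 70+35 = 105 ≤ 150
Round 2 — N14 seizes.
  N14 sheds 85 L/s to N10, N19, N24: 28 each (1 lost).
    N10: 60+28 = 88 ≤ 150
    N19: 100+28 = 128 ≤ 130
    N24: 45+28 = 73 > 60
Round 3 — N24 seizes.
  N24 sheds 73 L/s to N13, N2, N23: 24 each (1 lost).
    N13: 10+24 = 34 ≤ 60
    N2: 10+24 = 34 ≤ 80
    N23: 45+24 = 69 ≤ 70
No further seizures.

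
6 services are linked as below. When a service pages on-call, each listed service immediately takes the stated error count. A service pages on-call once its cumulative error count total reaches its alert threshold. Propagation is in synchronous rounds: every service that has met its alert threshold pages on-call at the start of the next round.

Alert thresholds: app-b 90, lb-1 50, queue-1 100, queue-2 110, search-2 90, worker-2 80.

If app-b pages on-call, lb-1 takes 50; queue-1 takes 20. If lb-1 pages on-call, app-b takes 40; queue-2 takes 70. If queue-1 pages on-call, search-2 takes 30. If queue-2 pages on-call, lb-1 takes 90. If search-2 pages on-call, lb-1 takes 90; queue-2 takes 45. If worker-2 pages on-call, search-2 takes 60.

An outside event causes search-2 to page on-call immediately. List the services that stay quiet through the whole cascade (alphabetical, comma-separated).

app-b, queue-1, worker-2

Round 1 — search-2 pages on-call (initial).
  lb-1: +90 → 90 ≥ 50
  queue-2: +45 → 45 < 110
Round 2 — lb-1 pages on-call.
  app-b: +40 → 40 < 90
  queue-2: +70 → 115 ≥ 110
Round 3 — queue-2 pages on-call.
No further pages.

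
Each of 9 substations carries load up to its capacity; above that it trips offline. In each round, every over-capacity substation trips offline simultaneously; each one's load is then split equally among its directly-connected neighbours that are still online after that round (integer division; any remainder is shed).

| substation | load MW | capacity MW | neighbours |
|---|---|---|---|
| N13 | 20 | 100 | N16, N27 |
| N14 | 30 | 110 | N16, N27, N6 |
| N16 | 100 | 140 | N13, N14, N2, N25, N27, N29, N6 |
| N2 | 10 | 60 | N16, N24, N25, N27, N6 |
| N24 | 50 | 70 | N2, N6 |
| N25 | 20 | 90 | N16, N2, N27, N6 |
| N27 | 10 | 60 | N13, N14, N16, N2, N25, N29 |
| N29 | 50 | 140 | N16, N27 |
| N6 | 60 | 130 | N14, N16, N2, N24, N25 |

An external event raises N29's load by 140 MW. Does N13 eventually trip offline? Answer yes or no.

no

Round 1 — N29 at 190 > 140. N29 trips offline.
  N29 sheds 190 MW to N16, N27: 95 each.
    N16: 100+95 = 195 > 140
    N27: 10+95 = 105 > 60
Round 2 — N16, N27 trip offline.
  N16 sheds 195 MW to N13, N14, N2, N25, N6: 39 each.
    N13: 20+39 = 59 ≤ 100
    N14: 30+39 = 69 ≤ 110
    N2: 10+39 = 49 ≤ 60
    N25: 20+39 = 59 ≤ 90
    N6: 60+39 = 99 ≤ 130
  N27 sheds 105 MW to N13, N14, N2, N25: 26 each (1 lost).
    N13: 59+26 = 85 ≤ 100
    N14: 69+26 = 95 ≤ 110
    N2: 49+26 = 75 > 60
    N25: 59+26 = 85 ≤ 90
Round 3 — N2 trips offline.
  N2 sheds 75 MW to N24, N25, N6: 25 each.
    N24: 50+25 = 75 > 70
    N25: 85+25 = 110 > 90
    N6: 99+25 = 124 ≤ 130
Round 4 — N24, N25 trip offline.
  N24 sheds 75 MW to N6: 75 each.
    N6: 124+75 = 199 > 130
  N25 sheds 110 MW to N6: 110 each.
    N6: 199+110 = 309 > 130
Round 5 — N6 trips offline.
  N6 sheds 309 MW to N14: 309 each.
    N14: 95+309 = 404 > 110
Round 6 — N14 trips offline.
  N14 sheds 404 MW: no online neighbours, lost.
No further trips.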